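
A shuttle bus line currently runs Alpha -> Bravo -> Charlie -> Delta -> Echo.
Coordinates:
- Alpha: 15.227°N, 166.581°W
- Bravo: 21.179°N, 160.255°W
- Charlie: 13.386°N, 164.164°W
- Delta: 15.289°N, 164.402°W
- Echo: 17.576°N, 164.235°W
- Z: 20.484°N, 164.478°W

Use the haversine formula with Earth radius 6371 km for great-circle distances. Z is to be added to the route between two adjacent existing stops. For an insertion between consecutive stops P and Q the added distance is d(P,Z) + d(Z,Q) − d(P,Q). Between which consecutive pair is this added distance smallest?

between Alpha and Bravo

Added distance for inserting Z between each consecutive pair:
Alpha–Bravo: 130.9 km
Bravo–Charlie: 275.0 km
Charlie–Delta: 1154.5 km
Delta–Echo: 647.1 km
Smallest added distance is 130.9 km, inserting between Alpha and Bravo.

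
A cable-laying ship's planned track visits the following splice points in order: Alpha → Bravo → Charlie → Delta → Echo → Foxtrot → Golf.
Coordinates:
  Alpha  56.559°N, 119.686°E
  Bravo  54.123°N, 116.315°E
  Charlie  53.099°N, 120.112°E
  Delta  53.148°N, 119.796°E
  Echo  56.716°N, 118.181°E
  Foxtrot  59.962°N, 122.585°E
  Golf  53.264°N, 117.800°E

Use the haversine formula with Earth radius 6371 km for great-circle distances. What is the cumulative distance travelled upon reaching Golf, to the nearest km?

2294 km

Leg distances:
Alpha→Bravo: 344.6 km  (cumulative 344.6 km)
Bravo→Charlie: 275.1 km  (cumulative 619.7 km)
Charlie→Delta: 21.8 km  (cumulative 641.5 km)
Delta→Echo: 409.9 km  (cumulative 1051.4 km)
Echo→Foxtrot: 442.9 km  (cumulative 1494.3 km)
Foxtrot→Golf: 799.8 km  (cumulative 2294.1 km)
Cumulative distance at Golf ≈ 2294 km.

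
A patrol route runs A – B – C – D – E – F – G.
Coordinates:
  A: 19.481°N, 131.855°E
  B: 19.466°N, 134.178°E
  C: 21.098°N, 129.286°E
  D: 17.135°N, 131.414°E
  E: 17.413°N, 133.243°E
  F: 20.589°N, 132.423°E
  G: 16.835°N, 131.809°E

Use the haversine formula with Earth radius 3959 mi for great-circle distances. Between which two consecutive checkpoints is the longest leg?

Leg distances:
A→B: 151.3 mi
B→C: 336.5 mi
C→D: 307.0 mi
D→E: 122.2 mi
E→F: 225.9 mi
F→G: 262.5 mi
The longest leg is B–C at 336.5 mi.

B–C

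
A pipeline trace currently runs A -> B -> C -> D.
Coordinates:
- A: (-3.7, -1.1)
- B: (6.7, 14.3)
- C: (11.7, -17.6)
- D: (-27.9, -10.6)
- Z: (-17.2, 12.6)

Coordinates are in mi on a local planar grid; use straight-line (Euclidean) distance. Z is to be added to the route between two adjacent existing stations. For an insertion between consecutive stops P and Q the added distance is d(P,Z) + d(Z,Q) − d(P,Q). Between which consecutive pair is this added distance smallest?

Added distance for inserting Z between each consecutive pair:
A–B: 24.6 mi
B–C: 33.5 mi
C–D: 27.1 mi
Smallest added distance is 24.6 mi, inserting between A and B.

between A and B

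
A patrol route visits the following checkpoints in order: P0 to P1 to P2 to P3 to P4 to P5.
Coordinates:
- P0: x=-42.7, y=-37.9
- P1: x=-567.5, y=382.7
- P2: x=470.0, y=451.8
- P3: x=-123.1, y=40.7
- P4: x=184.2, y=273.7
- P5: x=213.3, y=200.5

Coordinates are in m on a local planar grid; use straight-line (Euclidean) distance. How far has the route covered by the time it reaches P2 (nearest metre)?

Leg distances:
P0→P1: 672.5 m  (cumulative 672.5 m)
P1→P2: 1039.8 m  (cumulative 1712.3 m)
Cumulative distance at P2 ≈ 1712 m.

1712 m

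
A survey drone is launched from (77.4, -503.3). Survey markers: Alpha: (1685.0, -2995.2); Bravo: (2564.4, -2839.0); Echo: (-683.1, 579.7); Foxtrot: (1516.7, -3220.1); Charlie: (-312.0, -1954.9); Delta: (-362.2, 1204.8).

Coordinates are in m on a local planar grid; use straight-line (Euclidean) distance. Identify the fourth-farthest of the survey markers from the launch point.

Delta

Distance to each, sorted:
Bravo: 3411.8 m
Foxtrot: 3074.5 m
Alpha: 2965.5 m
Delta: 1763.8 m
Charlie: 1502.9 m
Echo: 1323.3 m
The fourth-farthest is Delta at 1763.8 m.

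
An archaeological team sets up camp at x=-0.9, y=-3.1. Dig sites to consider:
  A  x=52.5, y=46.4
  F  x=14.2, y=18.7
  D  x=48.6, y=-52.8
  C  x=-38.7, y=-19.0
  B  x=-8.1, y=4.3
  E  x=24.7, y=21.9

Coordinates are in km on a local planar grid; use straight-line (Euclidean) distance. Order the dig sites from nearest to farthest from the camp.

Distances from the camp:
B x=-8.1, y=4.3: 10.3 km
F x=14.2, y=18.7: 26.5 km
E x=24.7, y=21.9: 35.8 km
C x=-38.7, y=-19.0: 41.0 km
D x=48.6, y=-52.8: 70.1 km
A x=52.5, y=46.4: 72.8 km

B, F, E, C, D, A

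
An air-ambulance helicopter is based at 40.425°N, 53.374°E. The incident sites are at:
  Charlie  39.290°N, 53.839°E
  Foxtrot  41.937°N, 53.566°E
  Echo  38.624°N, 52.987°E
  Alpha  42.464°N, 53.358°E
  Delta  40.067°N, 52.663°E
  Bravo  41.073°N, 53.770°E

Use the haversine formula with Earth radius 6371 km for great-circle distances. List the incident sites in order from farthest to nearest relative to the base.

Alpha, Echo, Foxtrot, Charlie, Bravo, Delta

Distances from the base:
Alpha 42.464°N, 53.358°E: 226.7 km
Echo 38.624°N, 52.987°E: 203.0 km
Foxtrot 41.937°N, 53.566°E: 168.9 km
Charlie 39.290°N, 53.839°E: 132.3 km
Bravo 41.073°N, 53.770°E: 79.4 km
Delta 40.067°N, 52.663°E: 72.3 km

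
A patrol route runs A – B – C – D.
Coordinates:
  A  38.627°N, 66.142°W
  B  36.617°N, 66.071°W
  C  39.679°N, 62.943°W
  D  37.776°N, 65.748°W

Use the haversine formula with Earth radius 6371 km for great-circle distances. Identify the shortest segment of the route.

Leg distances:
A→B: 223.6 km
B→C: 436.7 km
C→D: 322.4 km
The shortest leg is A–B at 223.6 km.

A–B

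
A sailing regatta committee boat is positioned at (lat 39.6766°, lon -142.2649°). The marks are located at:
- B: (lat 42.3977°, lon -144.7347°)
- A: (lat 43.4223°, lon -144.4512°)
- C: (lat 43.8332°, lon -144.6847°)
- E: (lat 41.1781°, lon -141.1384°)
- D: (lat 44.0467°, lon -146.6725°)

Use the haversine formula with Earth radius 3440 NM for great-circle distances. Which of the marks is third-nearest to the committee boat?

Distances from the committee boat ((lat 39.6766°, lon -142.2649°)):
E: 103.8 NM
B: 198.0 NM
A: 245.4 NM
C: 272.0 NM
D: 328.0 NM
The third-nearest is A at 245.4 NM.

A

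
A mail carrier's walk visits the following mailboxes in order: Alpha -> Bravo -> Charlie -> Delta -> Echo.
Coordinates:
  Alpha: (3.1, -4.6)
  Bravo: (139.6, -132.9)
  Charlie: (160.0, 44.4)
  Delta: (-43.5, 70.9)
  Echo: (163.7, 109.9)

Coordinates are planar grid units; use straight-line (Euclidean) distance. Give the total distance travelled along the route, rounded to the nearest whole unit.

Leg distances:
Alpha→Bravo: 187.3  (cumulative 187.3)
Bravo→Charlie: 178.5  (cumulative 365.8)
Charlie→Delta: 205.2  (cumulative 571.0)
Delta→Echo: 210.8  (cumulative 781.9)
Total route length ≈ 782.

782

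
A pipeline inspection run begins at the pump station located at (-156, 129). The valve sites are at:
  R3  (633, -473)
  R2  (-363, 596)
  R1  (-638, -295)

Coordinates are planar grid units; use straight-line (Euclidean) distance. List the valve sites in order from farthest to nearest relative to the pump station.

Distance from the pump station at (-156, 129) to each:
R3 (633, -473): 992.4
R1 (-638, -295): 642.0
R2 (-363, 596): 510.8

R3, R1, R2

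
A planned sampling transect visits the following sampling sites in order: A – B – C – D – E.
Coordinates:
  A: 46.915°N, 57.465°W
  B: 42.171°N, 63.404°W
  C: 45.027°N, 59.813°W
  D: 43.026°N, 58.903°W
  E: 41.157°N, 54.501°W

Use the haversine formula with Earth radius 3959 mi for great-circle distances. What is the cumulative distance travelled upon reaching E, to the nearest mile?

Leg distances:
A→B: 439.1 mi  (cumulative 439.1 mi)
B→C: 266.8 mi  (cumulative 705.9 mi)
C→D: 145.5 mi  (cumulative 851.4 mi)
D→E: 260.0 mi  (cumulative 1111.4 mi)
Cumulative distance at E ≈ 1111 mi.

1111 mi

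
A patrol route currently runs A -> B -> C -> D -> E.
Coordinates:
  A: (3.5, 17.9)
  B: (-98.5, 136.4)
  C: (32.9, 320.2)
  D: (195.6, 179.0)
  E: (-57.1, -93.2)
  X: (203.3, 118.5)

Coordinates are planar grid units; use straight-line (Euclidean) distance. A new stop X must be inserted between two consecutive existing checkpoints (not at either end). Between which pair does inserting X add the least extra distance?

between D and E

Added distance for inserting X between each consecutive pair:
A–B: 369.7
B–C: 340.4
C–D: 109.6
D–E: 25.2
Smallest added distance is 25.2, inserting between D and E.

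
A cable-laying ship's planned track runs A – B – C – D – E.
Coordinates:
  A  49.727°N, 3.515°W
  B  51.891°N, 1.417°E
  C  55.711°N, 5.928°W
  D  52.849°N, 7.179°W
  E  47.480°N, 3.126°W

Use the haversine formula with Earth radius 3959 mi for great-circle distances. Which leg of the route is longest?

Leg distances:
A→B: 262.1 mi
B→C: 399.0 mi
C→D: 204.1 mi
D→E: 411.9 mi
The longest leg is D–E at 411.9 mi.

D–E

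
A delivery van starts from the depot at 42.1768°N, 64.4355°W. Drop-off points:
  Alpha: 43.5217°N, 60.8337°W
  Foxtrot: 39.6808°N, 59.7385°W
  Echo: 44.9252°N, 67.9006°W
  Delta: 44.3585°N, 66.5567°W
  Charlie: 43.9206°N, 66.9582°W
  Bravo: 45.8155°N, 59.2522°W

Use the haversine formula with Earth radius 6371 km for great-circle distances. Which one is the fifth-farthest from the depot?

Distance to each, sorted:
Bravo: 579.1 km
Foxtrot: 482.3 km
Echo: 413.9 km
Alpha: 329.5 km
Delta: 297.2 km
Charlie: 282.1 km
The fifth-farthest is Delta at 297.2 km.

Delta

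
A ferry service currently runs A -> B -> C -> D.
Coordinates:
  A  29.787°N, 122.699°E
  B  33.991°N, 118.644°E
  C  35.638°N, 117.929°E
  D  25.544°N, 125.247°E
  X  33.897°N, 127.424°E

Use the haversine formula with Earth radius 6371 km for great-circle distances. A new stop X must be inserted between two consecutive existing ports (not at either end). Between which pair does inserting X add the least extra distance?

between C and D

Added distance for inserting X between each consecutive pair:
A–B: 844.3 km
B–C: 1503.6 km
C–D: 518.5 km
Smallest added distance is 518.5 km, inserting between C and D.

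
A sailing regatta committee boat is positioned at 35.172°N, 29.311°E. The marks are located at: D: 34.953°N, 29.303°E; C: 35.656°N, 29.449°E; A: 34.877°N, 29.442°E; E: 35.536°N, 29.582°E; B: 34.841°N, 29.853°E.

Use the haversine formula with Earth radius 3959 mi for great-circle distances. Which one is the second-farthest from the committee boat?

C

Distance to each, sorted:
B: 38.3 mi
C: 34.3 mi
E: 29.4 mi
A: 21.7 mi
D: 15.1 mi
The second-farthest is C at 34.3 mi.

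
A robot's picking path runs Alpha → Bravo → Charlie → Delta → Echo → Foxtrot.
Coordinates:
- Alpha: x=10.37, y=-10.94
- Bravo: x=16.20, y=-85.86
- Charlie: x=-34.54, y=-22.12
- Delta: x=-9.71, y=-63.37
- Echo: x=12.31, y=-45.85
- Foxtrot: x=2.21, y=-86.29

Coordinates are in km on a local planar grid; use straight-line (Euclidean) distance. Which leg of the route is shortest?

Leg distances:
Alpha→Bravo: 75.1 km
Bravo→Charlie: 81.5 km
Charlie→Delta: 48.1 km
Delta→Echo: 28.1 km
Echo→Foxtrot: 41.7 km
The shortest leg is Delta–Echo at 28.1 km.

Delta–Echo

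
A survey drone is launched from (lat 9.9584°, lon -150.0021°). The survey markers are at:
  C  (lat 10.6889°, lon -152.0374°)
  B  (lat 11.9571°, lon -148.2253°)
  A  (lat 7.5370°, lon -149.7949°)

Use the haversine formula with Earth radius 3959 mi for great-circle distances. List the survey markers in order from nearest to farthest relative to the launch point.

Distance from the launch point at (lat 9.9584°, lon -150.0021°) to each:
C (lat 10.6889°, lon -152.0374°): 147.3 mi
A (lat 7.5370°, lon -149.7949°): 167.9 mi
B (lat 11.9571°, lon -148.2253°): 183.3 mi

C, A, B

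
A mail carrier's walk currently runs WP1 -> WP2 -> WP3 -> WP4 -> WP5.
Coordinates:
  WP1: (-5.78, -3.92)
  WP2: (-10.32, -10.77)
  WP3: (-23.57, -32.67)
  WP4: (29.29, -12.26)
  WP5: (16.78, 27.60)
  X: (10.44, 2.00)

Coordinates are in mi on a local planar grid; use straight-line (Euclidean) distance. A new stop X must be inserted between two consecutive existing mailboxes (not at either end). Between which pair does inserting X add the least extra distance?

between WP4 and WP5

Added distance for inserting X between each consecutive pair:
WP1–WP2: 33.4 mi
WP2–WP3: 47.3 mi
WP3–WP4: 15.5 mi
WP4–WP5: 8.2 mi
Smallest added distance is 8.2 mi, inserting between WP4 and WP5.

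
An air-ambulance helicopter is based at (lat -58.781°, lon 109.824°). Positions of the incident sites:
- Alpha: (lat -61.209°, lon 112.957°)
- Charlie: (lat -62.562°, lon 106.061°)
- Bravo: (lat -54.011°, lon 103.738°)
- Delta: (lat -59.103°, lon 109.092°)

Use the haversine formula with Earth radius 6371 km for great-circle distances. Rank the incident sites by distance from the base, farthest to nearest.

Distances from the base:
Bravo (lat -54.011°, lon 103.738°): 648.8 km
Charlie (lat -62.562°, lon 106.061°): 467.5 km
Alpha (lat -61.209°, lon 112.957°): 321.2 km
Delta (lat -59.103°, lon 109.092°): 55.2 km

Bravo, Charlie, Alpha, Delta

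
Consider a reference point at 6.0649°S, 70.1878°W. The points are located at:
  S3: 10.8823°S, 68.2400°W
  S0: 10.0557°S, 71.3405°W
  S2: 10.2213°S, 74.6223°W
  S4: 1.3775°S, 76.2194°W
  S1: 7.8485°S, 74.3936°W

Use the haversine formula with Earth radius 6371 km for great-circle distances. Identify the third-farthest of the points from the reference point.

S3

Distances from the reference point (6.0649°S, 70.1878°W):
S4: 848.1 km
S2: 672.1 km
S3: 576.9 km
S1: 504.8 km
S0: 461.5 km
The third-farthest is S3 at 576.9 km.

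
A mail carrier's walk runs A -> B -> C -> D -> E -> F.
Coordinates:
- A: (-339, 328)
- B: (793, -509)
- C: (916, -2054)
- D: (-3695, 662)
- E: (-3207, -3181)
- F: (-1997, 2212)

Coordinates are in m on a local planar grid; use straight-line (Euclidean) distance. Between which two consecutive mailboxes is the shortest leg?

Leg distances:
A→B: 1407.8 m
B→C: 1549.9 m
C→D: 5351.4 m
D→E: 3873.9 m
E→F: 5527.1 m
The shortest leg is A–B at 1407.8 m.

A–B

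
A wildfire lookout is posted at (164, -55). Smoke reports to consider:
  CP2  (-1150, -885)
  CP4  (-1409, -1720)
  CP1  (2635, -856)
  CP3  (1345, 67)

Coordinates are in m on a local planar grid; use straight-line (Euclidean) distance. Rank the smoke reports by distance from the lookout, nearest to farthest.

CP3, CP2, CP4, CP1

Distance from the lookout at (164, -55) to each:
CP3 (1345, 67): 1187.3 m
CP2 (-1150, -885): 1554.2 m
CP4 (-1409, -1720): 2290.5 m
CP1 (2635, -856): 2597.6 m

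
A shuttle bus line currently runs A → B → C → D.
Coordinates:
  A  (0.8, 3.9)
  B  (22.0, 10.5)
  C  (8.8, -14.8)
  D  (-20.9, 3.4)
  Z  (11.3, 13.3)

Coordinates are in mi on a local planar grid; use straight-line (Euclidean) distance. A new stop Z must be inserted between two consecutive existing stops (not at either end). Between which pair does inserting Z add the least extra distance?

Added distance for inserting Z between each consecutive pair:
A–B: 2.9 mi
B–C: 10.7 mi
C–D: 27.1 mi
Smallest added distance is 2.9 mi, inserting between A and B.

between A and B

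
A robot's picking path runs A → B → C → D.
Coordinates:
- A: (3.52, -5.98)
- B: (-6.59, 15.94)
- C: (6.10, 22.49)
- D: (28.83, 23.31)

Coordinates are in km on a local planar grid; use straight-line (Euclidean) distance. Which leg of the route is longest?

A–B

Leg distances:
A→B: 24.1 km
B→C: 14.3 km
C→D: 22.7 km
The longest leg is A–B at 24.1 km.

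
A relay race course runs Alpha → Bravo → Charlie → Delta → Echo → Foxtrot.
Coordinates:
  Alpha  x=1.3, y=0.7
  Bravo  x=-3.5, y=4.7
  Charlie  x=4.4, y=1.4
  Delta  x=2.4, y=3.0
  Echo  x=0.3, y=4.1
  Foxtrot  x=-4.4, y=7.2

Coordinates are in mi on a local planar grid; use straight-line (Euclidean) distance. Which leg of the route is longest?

Leg distances:
Alpha→Bravo: 6.2 mi
Bravo→Charlie: 8.6 mi
Charlie→Delta: 2.6 mi
Delta→Echo: 2.4 mi
Echo→Foxtrot: 5.6 mi
The longest leg is Bravo–Charlie at 8.6 mi.

Bravo–Charlie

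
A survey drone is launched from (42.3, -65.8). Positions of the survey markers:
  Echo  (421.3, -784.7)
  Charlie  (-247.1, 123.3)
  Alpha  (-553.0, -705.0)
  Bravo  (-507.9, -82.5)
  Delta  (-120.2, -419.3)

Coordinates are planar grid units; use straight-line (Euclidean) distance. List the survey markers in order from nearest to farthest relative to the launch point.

Distance from the launch point at (42.3, -65.8) to each:
Charlie (-247.1, 123.3): 345.7
Delta (-120.2, -419.3): 389.1
Bravo (-507.9, -82.5): 550.5
Echo (421.3, -784.7): 812.7
Alpha (-553.0, -705.0): 873.5

Charlie, Delta, Bravo, Echo, Alpha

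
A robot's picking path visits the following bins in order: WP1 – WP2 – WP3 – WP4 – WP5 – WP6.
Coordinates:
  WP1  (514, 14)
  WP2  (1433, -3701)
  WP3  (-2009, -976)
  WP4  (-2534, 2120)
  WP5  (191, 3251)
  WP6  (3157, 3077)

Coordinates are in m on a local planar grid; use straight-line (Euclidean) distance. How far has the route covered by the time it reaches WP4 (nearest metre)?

Leg distances:
WP1→WP2: 3827.0 m  (cumulative 3827.0 m)
WP2→WP3: 4390.1 m  (cumulative 8217.1 m)
WP3→WP4: 3140.2 m  (cumulative 11357.3 m)
Cumulative distance at WP4 ≈ 11357 m.

11357 m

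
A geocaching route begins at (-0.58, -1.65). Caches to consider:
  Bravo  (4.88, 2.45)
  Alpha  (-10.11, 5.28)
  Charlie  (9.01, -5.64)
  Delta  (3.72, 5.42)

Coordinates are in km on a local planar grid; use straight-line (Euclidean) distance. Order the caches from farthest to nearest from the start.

Alpha, Charlie, Delta, Bravo

Distance from the start at (-0.58, -1.65) to each:
Alpha (-10.11, 5.28): 11.8 km
Charlie (9.01, -5.64): 10.4 km
Delta (3.72, 5.42): 8.3 km
Bravo (4.88, 2.45): 6.8 km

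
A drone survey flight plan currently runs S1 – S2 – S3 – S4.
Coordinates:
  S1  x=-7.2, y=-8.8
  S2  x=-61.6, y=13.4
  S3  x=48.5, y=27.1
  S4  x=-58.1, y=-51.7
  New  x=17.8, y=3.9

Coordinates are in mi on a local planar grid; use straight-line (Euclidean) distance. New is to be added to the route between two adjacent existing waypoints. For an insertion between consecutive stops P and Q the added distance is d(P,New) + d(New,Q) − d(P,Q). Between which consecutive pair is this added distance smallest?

Added distance for inserting New between each consecutive pair:
S1–S2: 49.3 mi
S2–S3: 7.5 mi
S3–S4: 0.0 mi
Smallest added distance is 0.0 mi, inserting between S3 and S4.

between S3 and S4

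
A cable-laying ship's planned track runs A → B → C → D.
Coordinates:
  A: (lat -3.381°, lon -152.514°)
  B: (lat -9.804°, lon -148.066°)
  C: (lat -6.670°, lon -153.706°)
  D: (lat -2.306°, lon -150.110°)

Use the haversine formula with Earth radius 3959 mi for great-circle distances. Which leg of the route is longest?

A–B

Leg distances:
A→B: 538.6 mi
B→C: 442.3 mi
C→D: 390.2 mi
The longest leg is A–B at 538.6 mi.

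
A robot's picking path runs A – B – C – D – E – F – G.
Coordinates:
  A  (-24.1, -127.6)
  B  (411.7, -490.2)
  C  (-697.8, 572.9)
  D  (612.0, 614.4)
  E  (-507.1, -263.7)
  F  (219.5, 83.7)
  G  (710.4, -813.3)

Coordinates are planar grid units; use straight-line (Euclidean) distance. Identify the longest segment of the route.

B–C

Leg distances:
A→B: 566.9
B→C: 1536.6
C→D: 1310.5
D→E: 1422.5
E→F: 805.4
F→G: 1022.5
The longest leg is B–C at 1536.6.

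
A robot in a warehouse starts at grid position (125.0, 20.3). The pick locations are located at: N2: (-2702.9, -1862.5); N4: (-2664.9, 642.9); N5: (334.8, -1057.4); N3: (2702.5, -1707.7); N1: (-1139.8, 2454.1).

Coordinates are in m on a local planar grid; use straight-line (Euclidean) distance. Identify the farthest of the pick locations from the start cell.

N2

Distance to each, sorted:
N2: 3397.3 m
N3: 3103.1 m
N4: 2858.5 m
N1: 2742.8 m
N5: 1097.9 m
The farthest is N2 at 3397.3 m.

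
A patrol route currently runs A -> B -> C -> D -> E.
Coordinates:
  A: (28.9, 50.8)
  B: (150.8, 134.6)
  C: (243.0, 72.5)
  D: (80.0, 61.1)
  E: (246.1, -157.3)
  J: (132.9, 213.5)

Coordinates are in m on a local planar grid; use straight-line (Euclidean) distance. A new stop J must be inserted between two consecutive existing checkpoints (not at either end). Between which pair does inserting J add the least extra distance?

between A and B

Added distance for inserting J between each consecutive pair:
A–B: 126.1 m
B–C: 148.6 m
C–D: 176.8 m
D–E: 274.6 m
Smallest added distance is 126.1 m, inserting between A and B.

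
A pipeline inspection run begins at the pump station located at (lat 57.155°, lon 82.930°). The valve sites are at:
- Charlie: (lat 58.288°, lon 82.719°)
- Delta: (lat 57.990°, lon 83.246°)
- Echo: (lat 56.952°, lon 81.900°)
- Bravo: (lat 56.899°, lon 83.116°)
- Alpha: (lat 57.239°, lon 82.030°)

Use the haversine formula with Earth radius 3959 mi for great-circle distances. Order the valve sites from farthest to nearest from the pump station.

Charlie, Delta, Echo, Alpha, Bravo

Computing each great-circle distance from (lat 57.155°, lon 82.930°):
Charlie (lat 58.288°, lon 82.719°): 78.7 mi
Delta (lat 57.990°, lon 83.246°): 58.9 mi
Echo (lat 56.952°, lon 81.900°): 41.2 mi
Alpha (lat 57.239°, lon 82.030°): 34.2 mi
Bravo (lat 56.899°, lon 83.116°): 19.0 mi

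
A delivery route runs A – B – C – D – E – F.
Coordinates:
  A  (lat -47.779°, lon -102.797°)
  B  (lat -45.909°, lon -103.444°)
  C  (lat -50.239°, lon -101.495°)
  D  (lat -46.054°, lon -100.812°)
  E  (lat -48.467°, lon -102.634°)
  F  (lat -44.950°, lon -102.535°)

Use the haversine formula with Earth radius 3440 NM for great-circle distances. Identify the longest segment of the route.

B–C

Leg distances:
A→B: 115.4 NM
B→C: 271.4 NM
C→D: 252.7 NM
D→E: 162.8 NM
E→F: 211.2 NM
The longest leg is B–C at 271.4 NM.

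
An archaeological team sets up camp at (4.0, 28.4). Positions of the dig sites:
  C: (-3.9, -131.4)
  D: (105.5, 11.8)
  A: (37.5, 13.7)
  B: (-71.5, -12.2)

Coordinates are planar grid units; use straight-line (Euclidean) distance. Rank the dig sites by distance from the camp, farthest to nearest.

Distance from the camp at (4.0, 28.4) to each:
C (-3.9, -131.4): 160.0
D (105.5, 11.8): 102.8
B (-71.5, -12.2): 85.7
A (37.5, 13.7): 36.6

C, D, B, A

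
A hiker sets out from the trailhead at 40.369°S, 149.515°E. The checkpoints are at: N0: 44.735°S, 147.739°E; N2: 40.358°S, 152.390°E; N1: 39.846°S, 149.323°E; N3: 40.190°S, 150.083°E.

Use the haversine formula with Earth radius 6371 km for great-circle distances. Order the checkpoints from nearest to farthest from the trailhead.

N3, N1, N2, N0

Distance from the trailhead at 40.369°S, 149.515°E to each:
N3 40.190°S, 150.083°E: 52.1 km
N1 39.846°S, 149.323°E: 60.4 km
N2 40.358°S, 152.390°E: 243.6 km
N0 44.735°S, 147.739°E: 506.8 km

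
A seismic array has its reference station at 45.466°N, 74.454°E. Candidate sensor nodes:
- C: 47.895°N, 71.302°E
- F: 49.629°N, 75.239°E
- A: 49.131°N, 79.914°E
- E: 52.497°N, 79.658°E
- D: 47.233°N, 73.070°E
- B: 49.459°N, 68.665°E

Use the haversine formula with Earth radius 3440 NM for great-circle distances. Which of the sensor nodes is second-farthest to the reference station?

Distances from the reference station (45.466°N, 74.454°E):
E: 469.0 NM
B: 335.5 NM
A: 312.6 NM
F: 252.0 NM
C: 195.2 NM
D: 120.6 NM
The second-farthest is B at 335.5 NM.

B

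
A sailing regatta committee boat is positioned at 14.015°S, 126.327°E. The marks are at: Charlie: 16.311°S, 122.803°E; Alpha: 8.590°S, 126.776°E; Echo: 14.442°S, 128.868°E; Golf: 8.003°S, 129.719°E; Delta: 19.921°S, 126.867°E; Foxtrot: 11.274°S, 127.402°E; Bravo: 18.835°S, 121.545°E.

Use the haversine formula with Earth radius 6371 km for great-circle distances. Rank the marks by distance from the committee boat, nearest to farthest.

Distance from the committee boat at 14.015°S, 126.327°E to each:
Echo 14.442°S, 128.868°E: 278.0 km
Foxtrot 11.274°S, 127.402°E: 326.3 km
Charlie 16.311°S, 122.803°E: 456.3 km
Alpha 8.590°S, 126.776°E: 605.2 km
Delta 19.921°S, 126.867°E: 659.2 km
Bravo 18.835°S, 121.545°E: 739.7 km
Golf 8.003°S, 129.719°E: 764.1 km

Echo, Foxtrot, Charlie, Alpha, Delta, Bravo, Golf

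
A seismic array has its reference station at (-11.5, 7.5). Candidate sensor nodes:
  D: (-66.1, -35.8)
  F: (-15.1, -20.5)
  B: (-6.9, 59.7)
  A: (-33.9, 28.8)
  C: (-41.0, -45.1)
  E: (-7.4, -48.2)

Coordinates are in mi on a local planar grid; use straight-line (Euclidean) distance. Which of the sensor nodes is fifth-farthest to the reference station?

Distances from the reference station ((-11.5, 7.5)):
D: 69.7 mi
C: 60.3 mi
E: 55.9 mi
B: 52.4 mi
A: 30.9 mi
F: 28.2 mi
The fifth-farthest is A at 30.9 mi.

A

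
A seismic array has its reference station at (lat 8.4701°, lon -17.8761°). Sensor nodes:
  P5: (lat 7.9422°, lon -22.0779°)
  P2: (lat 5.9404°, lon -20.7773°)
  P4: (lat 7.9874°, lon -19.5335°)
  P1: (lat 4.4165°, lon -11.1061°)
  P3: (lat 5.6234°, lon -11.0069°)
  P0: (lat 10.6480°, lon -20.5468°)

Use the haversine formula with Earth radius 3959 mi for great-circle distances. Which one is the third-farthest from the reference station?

P5

Distances from the reference station ((lat 8.4701°, lon -17.8761°)):
P1: 542.6 mi
P3: 510.4 mi
P5: 289.7 mi
P2: 264.8 mi
P0: 236.1 mi
P4: 118.1 mi
The third-farthest is P5 at 289.7 mi.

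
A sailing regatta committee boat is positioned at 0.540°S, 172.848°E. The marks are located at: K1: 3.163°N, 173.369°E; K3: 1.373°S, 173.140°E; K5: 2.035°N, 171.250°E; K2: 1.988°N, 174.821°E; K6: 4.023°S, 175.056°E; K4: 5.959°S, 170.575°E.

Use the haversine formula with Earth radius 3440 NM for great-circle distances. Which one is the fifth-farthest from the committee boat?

K5

Distance to each, sorted:
K4: 352.7 NM
K6: 247.5 NM
K1: 224.5 NM
K2: 192.5 NM
K5: 181.9 NM
K3: 53.0 NM
The fifth-farthest is K5 at 181.9 NM.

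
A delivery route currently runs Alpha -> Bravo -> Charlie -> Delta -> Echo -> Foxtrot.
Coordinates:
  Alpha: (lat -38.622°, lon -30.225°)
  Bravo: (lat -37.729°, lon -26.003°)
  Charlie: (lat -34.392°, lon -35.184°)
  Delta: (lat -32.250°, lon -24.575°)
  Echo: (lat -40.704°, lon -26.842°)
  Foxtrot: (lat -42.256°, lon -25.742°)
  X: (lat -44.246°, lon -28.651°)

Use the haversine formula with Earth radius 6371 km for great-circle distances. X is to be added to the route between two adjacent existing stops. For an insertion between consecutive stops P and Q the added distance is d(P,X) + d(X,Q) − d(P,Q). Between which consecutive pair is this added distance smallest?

between Echo and Foxtrot

Added distance for inserting X between each consecutive pair:
Alpha–Bravo: 1014.7 km
Bravo–Charlie: 1084.0 km
Charlie–Delta: 1596.9 km
Delta–Echo: 839.4 km
Echo–Foxtrot: 548.6 km
Smallest added distance is 548.6 km, inserting between Echo and Foxtrot.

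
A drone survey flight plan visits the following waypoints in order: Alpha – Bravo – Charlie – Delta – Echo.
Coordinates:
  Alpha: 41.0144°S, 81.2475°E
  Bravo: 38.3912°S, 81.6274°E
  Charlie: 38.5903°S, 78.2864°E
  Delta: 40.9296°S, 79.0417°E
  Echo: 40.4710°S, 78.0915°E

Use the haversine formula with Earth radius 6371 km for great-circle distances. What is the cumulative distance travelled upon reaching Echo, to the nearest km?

948 km

Leg distances:
Alpha→Bravo: 293.5 km  (cumulative 293.5 km)
Bravo→Charlie: 291.6 km  (cumulative 585.1 km)
Charlie→Delta: 268.0 km  (cumulative 853.1 km)
Delta→Echo: 95.0 km  (cumulative 948.1 km)
Cumulative distance at Echo ≈ 948 km.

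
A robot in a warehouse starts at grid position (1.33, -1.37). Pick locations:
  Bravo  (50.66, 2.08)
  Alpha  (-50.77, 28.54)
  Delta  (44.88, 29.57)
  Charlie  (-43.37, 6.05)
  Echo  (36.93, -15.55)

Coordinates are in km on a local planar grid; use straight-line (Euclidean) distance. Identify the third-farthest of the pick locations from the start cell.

Bravo

Distance to each, sorted:
Alpha: 60.1 km
Delta: 53.4 km
Bravo: 49.5 km
Charlie: 45.3 km
Echo: 38.3 km
The third-farthest is Bravo at 49.5 km.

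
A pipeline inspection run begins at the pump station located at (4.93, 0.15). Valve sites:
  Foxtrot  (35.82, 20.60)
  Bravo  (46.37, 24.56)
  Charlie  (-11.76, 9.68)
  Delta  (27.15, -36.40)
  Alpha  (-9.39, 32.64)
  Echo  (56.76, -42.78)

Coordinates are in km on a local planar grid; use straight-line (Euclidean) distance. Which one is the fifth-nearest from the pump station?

Bravo

Distances from the pump station ((4.93, 0.15)):
Charlie: 19.2 km
Alpha: 35.5 km
Foxtrot: 37.0 km
Delta: 42.8 km
Bravo: 48.1 km
Echo: 67.3 km
The fifth-nearest is Bravo at 48.1 km.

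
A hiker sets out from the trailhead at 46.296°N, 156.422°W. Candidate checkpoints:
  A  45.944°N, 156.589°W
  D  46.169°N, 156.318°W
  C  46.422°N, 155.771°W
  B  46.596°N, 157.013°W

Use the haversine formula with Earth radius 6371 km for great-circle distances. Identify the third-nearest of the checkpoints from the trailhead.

C

Distance to each, sorted:
D: 16.2 km
A: 41.2 km
C: 51.9 km
B: 56.2 km
The third-nearest is C at 51.9 km.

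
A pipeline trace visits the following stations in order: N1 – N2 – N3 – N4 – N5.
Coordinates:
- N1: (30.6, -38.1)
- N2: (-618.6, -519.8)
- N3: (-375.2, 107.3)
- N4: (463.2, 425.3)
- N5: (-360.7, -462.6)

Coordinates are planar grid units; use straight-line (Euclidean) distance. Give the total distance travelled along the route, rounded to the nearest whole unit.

3589

Leg distances:
N1→N2: 808.4  (cumulative 808.4)
N2→N3: 672.7  (cumulative 1481.1)
N3→N4: 896.7  (cumulative 2377.8)
N4→N5: 1211.3  (cumulative 3589.0)
Total route length ≈ 3589.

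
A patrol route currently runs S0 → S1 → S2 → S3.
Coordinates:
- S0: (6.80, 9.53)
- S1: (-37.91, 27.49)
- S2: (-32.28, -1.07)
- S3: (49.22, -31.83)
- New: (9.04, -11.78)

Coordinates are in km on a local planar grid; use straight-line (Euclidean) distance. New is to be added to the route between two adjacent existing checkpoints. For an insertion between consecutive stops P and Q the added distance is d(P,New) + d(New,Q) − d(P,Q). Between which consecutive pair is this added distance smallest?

Added distance for inserting New between each consecutive pair:
S0–S1: 34.5 km
S1–S2: 74.8 km
S2–S3: 0.5 km
Smallest added distance is 0.5 km, inserting between S2 and S3.

between S2 and S3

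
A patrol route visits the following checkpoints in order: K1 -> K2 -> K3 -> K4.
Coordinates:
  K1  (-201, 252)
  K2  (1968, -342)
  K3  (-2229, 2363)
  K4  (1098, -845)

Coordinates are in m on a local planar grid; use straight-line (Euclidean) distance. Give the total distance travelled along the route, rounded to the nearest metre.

Leg distances:
K1→K2: 2248.9 m  (cumulative 2248.9 m)
K2→K3: 4993.2 m  (cumulative 7242.0 m)
K3→K4: 4621.7 m  (cumulative 11863.8 m)
Total route length ≈ 11864 m.

11864 m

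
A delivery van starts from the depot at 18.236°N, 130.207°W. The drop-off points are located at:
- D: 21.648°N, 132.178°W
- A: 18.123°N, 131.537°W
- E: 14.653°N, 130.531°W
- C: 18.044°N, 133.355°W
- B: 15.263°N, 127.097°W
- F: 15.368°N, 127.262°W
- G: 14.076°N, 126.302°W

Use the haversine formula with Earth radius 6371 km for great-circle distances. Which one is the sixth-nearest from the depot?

B

Distances from the depot (18.236°N, 130.207°W):
A: 141.1 km
C: 333.3 km
E: 399.9 km
D: 431.7 km
F: 447.2 km
B: 467.9 km
G: 622.7 km
The sixth-nearest is B at 467.9 km.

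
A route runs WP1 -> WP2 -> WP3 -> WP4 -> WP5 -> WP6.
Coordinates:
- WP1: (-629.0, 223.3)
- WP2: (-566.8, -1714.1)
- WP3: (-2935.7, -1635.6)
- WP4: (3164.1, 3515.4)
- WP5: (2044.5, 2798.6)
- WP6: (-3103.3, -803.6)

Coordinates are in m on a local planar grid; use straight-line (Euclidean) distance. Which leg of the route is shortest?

WP4–WP5

Leg distances:
WP1→WP2: 1938.4 m
WP2→WP3: 2370.2 m
WP3→WP4: 7983.8 m
WP4→WP5: 1329.4 m
WP5→WP6: 6283.0 m
The shortest leg is WP4–WP5 at 1329.4 m.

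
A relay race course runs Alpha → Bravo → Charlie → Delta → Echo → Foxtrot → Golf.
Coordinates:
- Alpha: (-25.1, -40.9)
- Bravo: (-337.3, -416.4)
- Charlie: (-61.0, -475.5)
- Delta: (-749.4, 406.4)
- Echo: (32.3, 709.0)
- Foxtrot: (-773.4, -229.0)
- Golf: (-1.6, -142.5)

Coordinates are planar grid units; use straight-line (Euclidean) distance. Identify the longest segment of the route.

Leg distances:
Alpha→Bravo: 488.3
Bravo→Charlie: 282.5
Charlie→Delta: 1118.8
Delta→Echo: 838.2
Echo→Foxtrot: 1236.5
Foxtrot→Golf: 776.6
The longest leg is Echo–Foxtrot at 1236.5.

Echo–Foxtrot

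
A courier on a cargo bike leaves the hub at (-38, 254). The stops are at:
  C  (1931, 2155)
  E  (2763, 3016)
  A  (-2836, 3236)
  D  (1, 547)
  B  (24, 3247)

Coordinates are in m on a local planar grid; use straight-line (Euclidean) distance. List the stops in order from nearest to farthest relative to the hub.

D, C, B, E, A

Distances from the hub:
D (1, 547): 295.6 m
C (1931, 2155): 2736.9 m
B (24, 3247): 2993.6 m
E (2763, 3016): 3933.7 m
A (-2836, 3236): 4089.1 m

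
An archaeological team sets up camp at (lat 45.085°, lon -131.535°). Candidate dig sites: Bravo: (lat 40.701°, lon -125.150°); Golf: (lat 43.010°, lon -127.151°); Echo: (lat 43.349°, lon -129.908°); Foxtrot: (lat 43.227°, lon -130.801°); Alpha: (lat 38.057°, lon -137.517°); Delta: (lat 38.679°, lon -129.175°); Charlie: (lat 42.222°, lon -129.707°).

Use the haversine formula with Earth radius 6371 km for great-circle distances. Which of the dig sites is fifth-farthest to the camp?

Charlie

Distance to each, sorted:
Alpha: 925.9 km
Delta: 738.5 km
Bravo: 712.5 km
Golf: 419.4 km
Charlie: 350.7 km
Echo: 232.5 km
Foxtrot: 214.7 km
The fifth-farthest is Charlie at 350.7 km.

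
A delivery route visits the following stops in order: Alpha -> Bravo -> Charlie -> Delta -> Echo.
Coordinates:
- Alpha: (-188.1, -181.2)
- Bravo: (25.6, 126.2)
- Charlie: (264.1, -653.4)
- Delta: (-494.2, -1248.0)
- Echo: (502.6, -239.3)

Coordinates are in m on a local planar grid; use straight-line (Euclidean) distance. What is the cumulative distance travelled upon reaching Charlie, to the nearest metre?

1190 m

Leg distances:
Alpha→Bravo: 374.4 m  (cumulative 374.4 m)
Bravo→Charlie: 815.3 m  (cumulative 1189.6 m)
Cumulative distance at Charlie ≈ 1190 m.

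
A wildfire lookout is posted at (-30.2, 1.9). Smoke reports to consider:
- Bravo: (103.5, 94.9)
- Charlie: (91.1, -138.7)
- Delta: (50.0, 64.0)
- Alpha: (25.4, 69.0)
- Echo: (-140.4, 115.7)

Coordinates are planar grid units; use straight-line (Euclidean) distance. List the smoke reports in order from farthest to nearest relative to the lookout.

Distance from the lookout at (-30.2, 1.9) to each:
Charlie (91.1, -138.7): 185.7
Bravo (103.5, 94.9): 162.9
Echo (-140.4, 115.7): 158.4
Delta (50.0, 64.0): 101.4
Alpha (25.4, 69.0): 87.1

Charlie, Bravo, Echo, Delta, Alpha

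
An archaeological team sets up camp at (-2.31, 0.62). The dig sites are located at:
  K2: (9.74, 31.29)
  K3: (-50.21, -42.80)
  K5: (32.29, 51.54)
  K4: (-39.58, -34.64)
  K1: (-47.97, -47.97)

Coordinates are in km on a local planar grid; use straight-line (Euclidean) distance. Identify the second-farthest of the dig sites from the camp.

Distances from the camp ((-2.31, 0.62)):
K1: 66.7 km
K3: 64.7 km
K5: 61.6 km
K4: 51.3 km
K2: 33.0 km
The second-farthest is K3 at 64.7 km.

K3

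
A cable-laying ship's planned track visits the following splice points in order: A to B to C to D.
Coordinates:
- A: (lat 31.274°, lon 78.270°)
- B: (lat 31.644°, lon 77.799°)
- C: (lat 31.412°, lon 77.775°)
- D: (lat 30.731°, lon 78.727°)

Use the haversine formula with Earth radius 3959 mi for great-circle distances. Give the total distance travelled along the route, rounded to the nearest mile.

Leg distances:
A→B: 37.7 mi  (cumulative 37.7 mi)
B→C: 16.1 mi  (cumulative 53.8 mi)
C→D: 73.4 mi  (cumulative 127.2 mi)
Total route length ≈ 127 mi.

127 mi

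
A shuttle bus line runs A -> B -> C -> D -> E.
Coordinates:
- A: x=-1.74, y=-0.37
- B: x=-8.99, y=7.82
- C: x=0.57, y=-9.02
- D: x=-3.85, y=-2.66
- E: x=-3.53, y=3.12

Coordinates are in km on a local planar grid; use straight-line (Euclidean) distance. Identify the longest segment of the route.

B–C

Leg distances:
A→B: 10.9 km
B→C: 19.4 km
C→D: 7.7 km
D→E: 5.8 km
The longest leg is B–C at 19.4 km.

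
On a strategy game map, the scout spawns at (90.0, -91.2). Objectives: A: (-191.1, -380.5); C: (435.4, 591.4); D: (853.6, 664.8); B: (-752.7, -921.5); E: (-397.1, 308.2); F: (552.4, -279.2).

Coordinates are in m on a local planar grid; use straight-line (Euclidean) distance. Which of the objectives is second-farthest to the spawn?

D

Distance to each, sorted:
B: 1183.0 m
D: 1074.5 m
C: 765.0 m
E: 629.9 m
F: 499.2 m
A: 403.4 m
The second-farthest is D at 1074.5 m.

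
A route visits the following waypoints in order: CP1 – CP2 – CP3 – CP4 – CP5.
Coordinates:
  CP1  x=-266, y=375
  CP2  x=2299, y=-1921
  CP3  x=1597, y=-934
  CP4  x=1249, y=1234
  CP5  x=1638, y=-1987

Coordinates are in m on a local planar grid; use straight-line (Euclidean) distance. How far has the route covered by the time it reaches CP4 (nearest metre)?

Leg distances:
CP1→CP2: 3442.5 m  (cumulative 3442.5 m)
CP2→CP3: 1211.2 m  (cumulative 4653.7 m)
CP3→CP4: 2195.8 m  (cumulative 6849.4 m)
Cumulative distance at CP4 ≈ 6849 m.

6849 m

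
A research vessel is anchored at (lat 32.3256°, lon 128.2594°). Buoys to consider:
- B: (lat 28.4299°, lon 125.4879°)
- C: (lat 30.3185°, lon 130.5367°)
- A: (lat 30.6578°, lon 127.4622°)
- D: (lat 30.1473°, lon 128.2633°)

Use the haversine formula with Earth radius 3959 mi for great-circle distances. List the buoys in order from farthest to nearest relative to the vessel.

Computing each great-circle distance from (lat 32.3256°, lon 128.2594°):
B (lat 28.4299°, lon 125.4879°): 315.8 mi
C (lat 30.3185°, lon 130.5367°): 193.1 mi
D (lat 30.1473°, lon 128.2633°): 150.5 mi
A (lat 30.6578°, lon 127.4622°): 124.4 mi

B, C, D, A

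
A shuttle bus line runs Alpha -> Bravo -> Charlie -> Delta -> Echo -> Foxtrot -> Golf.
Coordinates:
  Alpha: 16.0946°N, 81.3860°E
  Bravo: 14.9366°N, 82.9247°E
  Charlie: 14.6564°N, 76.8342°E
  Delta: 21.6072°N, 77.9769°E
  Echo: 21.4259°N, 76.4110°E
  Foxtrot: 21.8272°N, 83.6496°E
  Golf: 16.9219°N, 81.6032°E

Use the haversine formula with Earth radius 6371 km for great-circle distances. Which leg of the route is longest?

Charlie–Delta

Leg distances:
Alpha→Bravo: 209.2 km
Bravo→Charlie: 655.5 km
Charlie→Delta: 782.3 km
Delta→Echo: 163.2 km
Echo→Foxtrot: 749.5 km
Foxtrot→Golf: 586.1 km
The longest leg is Charlie–Delta at 782.3 km.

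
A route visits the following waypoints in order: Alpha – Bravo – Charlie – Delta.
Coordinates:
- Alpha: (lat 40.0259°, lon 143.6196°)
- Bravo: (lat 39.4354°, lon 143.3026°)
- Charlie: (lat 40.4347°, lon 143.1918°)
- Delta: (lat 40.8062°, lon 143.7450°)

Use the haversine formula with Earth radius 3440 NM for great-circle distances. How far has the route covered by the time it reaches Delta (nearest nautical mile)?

132 NM

Leg distances:
Alpha→Bravo: 38.4 NM  (cumulative 38.4 NM)
Bravo→Charlie: 60.2 NM  (cumulative 98.6 NM)
Charlie→Delta: 33.7 NM  (cumulative 132.2 NM)
Cumulative distance at Delta ≈ 132 NM.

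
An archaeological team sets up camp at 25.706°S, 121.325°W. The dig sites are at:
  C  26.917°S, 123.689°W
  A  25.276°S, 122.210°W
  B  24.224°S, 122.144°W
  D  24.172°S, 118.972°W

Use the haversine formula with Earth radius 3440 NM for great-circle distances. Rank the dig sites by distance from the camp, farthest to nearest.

D, C, B, A

Computing each great-circle distance from 25.706°S, 121.325°W:
D 24.172°S, 118.972°W: 157.8 NM
C 26.917°S, 123.689°W: 146.5 NM
B 24.224°S, 122.144°W: 99.5 NM
A 25.276°S, 122.210°W: 54.5 NM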